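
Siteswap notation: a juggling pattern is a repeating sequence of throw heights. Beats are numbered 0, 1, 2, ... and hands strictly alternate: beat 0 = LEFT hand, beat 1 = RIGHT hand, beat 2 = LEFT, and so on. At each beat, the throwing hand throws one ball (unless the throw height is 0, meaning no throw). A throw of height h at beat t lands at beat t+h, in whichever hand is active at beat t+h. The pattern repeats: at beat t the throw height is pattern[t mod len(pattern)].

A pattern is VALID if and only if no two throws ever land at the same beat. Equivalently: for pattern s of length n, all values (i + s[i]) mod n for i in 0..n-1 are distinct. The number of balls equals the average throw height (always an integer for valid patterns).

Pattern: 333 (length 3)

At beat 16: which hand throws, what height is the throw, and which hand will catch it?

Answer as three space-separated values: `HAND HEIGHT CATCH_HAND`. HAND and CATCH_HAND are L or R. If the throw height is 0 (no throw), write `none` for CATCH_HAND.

Beat 16: 16 mod 2 = 0, so hand = L
Throw height = pattern[16 mod 3] = pattern[1] = 3
Lands at beat 16+3=19, 19 mod 2 = 1, so catch hand = R

Answer: L 3 R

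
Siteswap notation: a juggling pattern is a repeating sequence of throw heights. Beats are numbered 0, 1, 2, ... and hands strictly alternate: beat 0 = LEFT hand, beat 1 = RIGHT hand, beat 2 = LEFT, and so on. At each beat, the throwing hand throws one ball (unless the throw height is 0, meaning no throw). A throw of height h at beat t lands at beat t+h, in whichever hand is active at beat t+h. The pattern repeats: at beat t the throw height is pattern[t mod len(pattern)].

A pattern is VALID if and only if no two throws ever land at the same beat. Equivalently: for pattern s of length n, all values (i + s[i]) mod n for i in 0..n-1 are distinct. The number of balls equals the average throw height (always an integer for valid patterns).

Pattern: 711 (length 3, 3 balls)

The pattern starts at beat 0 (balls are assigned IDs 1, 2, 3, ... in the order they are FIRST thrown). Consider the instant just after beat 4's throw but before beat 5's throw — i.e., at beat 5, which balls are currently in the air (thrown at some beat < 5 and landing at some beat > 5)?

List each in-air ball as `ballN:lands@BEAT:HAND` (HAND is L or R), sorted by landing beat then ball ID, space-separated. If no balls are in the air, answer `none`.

Answer: ball1:lands@7:R ball2:lands@10:L

Derivation:
Beat 0 (L): throw ball1 h=7 -> lands@7:R; in-air after throw: [b1@7:R]
Beat 1 (R): throw ball2 h=1 -> lands@2:L; in-air after throw: [b2@2:L b1@7:R]
Beat 2 (L): throw ball2 h=1 -> lands@3:R; in-air after throw: [b2@3:R b1@7:R]
Beat 3 (R): throw ball2 h=7 -> lands@10:L; in-air after throw: [b1@7:R b2@10:L]
Beat 4 (L): throw ball3 h=1 -> lands@5:R; in-air after throw: [b3@5:R b1@7:R b2@10:L]
Beat 5 (R): throw ball3 h=1 -> lands@6:L; in-air after throw: [b3@6:L b1@7:R b2@10:L]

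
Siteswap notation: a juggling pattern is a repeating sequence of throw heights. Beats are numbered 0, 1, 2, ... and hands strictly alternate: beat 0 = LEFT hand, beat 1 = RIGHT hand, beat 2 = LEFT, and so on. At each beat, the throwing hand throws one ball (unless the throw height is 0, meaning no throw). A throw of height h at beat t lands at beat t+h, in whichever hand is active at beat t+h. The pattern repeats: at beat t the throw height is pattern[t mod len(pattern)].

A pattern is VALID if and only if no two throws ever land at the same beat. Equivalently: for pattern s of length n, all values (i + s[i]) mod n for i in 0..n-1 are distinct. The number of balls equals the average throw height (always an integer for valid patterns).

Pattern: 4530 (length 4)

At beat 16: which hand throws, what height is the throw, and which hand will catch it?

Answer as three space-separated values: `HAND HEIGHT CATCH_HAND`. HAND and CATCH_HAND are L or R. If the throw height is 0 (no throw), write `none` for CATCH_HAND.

Beat 16: 16 mod 2 = 0, so hand = L
Throw height = pattern[16 mod 4] = pattern[0] = 4
Lands at beat 16+4=20, 20 mod 2 = 0, so catch hand = L

Answer: L 4 L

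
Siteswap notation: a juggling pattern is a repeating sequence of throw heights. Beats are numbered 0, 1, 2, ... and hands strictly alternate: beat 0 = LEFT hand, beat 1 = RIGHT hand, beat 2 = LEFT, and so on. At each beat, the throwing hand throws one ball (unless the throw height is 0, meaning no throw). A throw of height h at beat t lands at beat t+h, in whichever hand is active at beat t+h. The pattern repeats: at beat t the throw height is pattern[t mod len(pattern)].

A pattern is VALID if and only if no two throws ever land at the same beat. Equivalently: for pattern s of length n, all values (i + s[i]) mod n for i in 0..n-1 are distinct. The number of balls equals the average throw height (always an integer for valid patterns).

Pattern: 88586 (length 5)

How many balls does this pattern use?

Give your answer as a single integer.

Answer: 7

Derivation:
Pattern = [8, 8, 5, 8, 6], length n = 5
  position 0: throw height = 8, running sum = 8
  position 1: throw height = 8, running sum = 16
  position 2: throw height = 5, running sum = 21
  position 3: throw height = 8, running sum = 29
  position 4: throw height = 6, running sum = 35
Total sum = 35; balls = sum / n = 35 / 5 = 7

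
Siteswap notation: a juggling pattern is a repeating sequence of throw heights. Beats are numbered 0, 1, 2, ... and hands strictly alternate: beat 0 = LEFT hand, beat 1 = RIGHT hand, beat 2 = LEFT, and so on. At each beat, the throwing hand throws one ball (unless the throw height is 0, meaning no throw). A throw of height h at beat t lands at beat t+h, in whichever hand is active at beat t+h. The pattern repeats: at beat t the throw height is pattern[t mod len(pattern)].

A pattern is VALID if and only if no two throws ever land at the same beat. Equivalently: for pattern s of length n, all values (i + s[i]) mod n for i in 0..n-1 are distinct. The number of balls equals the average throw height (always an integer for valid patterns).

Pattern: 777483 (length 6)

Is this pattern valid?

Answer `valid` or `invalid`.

i=0: (i + s[i]) mod n = (0 + 7) mod 6 = 1
i=1: (i + s[i]) mod n = (1 + 7) mod 6 = 2
i=2: (i + s[i]) mod n = (2 + 7) mod 6 = 3
i=3: (i + s[i]) mod n = (3 + 4) mod 6 = 1
i=4: (i + s[i]) mod n = (4 + 8) mod 6 = 0
i=5: (i + s[i]) mod n = (5 + 3) mod 6 = 2
Residues: [1, 2, 3, 1, 0, 2], distinct: False

Answer: invalid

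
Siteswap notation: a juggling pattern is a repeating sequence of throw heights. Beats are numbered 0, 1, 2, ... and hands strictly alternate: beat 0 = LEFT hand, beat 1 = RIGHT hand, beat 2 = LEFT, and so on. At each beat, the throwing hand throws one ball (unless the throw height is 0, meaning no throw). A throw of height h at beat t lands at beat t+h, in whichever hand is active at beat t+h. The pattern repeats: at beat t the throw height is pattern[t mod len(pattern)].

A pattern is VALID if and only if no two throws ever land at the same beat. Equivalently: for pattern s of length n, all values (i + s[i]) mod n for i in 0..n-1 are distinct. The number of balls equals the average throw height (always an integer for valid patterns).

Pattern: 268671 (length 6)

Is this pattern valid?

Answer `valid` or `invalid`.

i=0: (i + s[i]) mod n = (0 + 2) mod 6 = 2
i=1: (i + s[i]) mod n = (1 + 6) mod 6 = 1
i=2: (i + s[i]) mod n = (2 + 8) mod 6 = 4
i=3: (i + s[i]) mod n = (3 + 6) mod 6 = 3
i=4: (i + s[i]) mod n = (4 + 7) mod 6 = 5
i=5: (i + s[i]) mod n = (5 + 1) mod 6 = 0
Residues: [2, 1, 4, 3, 5, 0], distinct: True

Answer: valid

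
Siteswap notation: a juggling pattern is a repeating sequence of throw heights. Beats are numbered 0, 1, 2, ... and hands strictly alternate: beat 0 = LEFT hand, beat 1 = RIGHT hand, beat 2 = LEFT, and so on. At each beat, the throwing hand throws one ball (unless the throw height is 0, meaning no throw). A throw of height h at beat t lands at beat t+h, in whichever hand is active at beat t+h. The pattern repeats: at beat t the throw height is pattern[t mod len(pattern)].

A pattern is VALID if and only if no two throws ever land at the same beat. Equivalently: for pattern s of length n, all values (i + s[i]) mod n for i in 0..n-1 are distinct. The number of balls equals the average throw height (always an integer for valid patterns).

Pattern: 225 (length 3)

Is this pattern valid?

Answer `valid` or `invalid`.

i=0: (i + s[i]) mod n = (0 + 2) mod 3 = 2
i=1: (i + s[i]) mod n = (1 + 2) mod 3 = 0
i=2: (i + s[i]) mod n = (2 + 5) mod 3 = 1
Residues: [2, 0, 1], distinct: True

Answer: valid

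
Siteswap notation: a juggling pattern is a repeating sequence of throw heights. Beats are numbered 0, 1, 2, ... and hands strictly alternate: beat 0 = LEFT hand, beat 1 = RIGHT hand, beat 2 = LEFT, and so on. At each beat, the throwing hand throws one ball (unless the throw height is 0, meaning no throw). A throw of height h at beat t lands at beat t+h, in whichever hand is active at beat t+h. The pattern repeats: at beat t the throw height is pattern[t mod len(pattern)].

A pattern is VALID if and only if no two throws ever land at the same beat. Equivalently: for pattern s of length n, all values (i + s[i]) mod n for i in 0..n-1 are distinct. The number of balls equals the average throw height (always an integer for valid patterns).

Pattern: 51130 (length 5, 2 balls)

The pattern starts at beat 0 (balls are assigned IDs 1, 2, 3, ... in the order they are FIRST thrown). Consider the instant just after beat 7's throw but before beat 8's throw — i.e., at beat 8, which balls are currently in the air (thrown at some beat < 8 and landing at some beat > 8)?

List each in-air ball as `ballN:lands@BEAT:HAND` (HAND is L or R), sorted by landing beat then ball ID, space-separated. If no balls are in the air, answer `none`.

Answer: ball1:lands@10:L

Derivation:
Beat 0 (L): throw ball1 h=5 -> lands@5:R; in-air after throw: [b1@5:R]
Beat 1 (R): throw ball2 h=1 -> lands@2:L; in-air after throw: [b2@2:L b1@5:R]
Beat 2 (L): throw ball2 h=1 -> lands@3:R; in-air after throw: [b2@3:R b1@5:R]
Beat 3 (R): throw ball2 h=3 -> lands@6:L; in-air after throw: [b1@5:R b2@6:L]
Beat 5 (R): throw ball1 h=5 -> lands@10:L; in-air after throw: [b2@6:L b1@10:L]
Beat 6 (L): throw ball2 h=1 -> lands@7:R; in-air after throw: [b2@7:R b1@10:L]
Beat 7 (R): throw ball2 h=1 -> lands@8:L; in-air after throw: [b2@8:L b1@10:L]
Beat 8 (L): throw ball2 h=3 -> lands@11:R; in-air after throw: [b1@10:L b2@11:R]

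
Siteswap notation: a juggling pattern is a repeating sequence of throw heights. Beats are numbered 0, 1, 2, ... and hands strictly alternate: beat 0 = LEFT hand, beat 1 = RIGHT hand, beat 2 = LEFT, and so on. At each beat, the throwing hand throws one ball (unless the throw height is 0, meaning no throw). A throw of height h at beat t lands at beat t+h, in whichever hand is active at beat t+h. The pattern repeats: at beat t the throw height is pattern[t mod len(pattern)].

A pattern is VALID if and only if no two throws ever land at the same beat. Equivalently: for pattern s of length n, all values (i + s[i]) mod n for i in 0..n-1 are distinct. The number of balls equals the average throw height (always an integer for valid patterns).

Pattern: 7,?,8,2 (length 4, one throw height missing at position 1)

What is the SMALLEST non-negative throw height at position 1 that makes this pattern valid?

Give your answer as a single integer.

i=0: (0 + 7) mod 4 = 3
i=1: s[i]=? (unknown)
i=2: (2 + 8) mod 4 = 2
i=3: (3 + 2) mod 4 = 1
Known residues: [1, 2, 3]; need a permutation of 0..3, so missing residue r = 0
Need (1 + s) mod 4 = 0; smallest s = (0 - 1) mod 4 = 3

Answer: 3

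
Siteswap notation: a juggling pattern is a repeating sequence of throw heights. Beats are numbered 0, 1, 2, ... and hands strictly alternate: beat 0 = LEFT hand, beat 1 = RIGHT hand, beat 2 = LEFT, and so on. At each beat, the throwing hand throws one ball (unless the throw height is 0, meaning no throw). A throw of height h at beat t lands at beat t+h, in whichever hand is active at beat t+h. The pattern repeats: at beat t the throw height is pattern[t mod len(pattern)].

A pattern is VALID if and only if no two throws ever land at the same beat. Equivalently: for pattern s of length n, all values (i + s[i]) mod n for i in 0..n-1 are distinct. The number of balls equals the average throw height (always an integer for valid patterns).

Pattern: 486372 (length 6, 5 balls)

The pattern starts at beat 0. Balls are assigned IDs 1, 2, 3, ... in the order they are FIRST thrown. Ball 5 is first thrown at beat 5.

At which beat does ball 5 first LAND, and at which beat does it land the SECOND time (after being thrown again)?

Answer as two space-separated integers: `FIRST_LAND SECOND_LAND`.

Answer: 7 15

Derivation:
Beat 0 (L): throw ball1 h=4 -> lands@4:L; in-air after throw: [b1@4:L]
Beat 1 (R): throw ball2 h=8 -> lands@9:R; in-air after throw: [b1@4:L b2@9:R]
Beat 2 (L): throw ball3 h=6 -> lands@8:L; in-air after throw: [b1@4:L b3@8:L b2@9:R]
Beat 3 (R): throw ball4 h=3 -> lands@6:L; in-air after throw: [b1@4:L b4@6:L b3@8:L b2@9:R]
Beat 4 (L): throw ball1 h=7 -> lands@11:R; in-air after throw: [b4@6:L b3@8:L b2@9:R b1@11:R]
Beat 5 (R): throw ball5 h=2 -> lands@7:R; in-air after throw: [b4@6:L b5@7:R b3@8:L b2@9:R b1@11:R]
Beat 6 (L): throw ball4 h=4 -> lands@10:L; in-air after throw: [b5@7:R b3@8:L b2@9:R b4@10:L b1@11:R]
Beat 7 (R): throw ball5 h=8 -> lands@15:R; in-air after throw: [b3@8:L b2@9:R b4@10:L b1@11:R b5@15:R]
Beat 8 (L): throw ball3 h=6 -> lands@14:L; in-air after throw: [b2@9:R b4@10:L b1@11:R b3@14:L b5@15:R]
Beat 9 (R): throw ball2 h=3 -> lands@12:L; in-air after throw: [b4@10:L b1@11:R b2@12:L b3@14:L b5@15:R]
Beat 10 (L): throw ball4 h=7 -> lands@17:R; in-air after throw: [b1@11:R b2@12:L b3@14:L b5@15:R b4@17:R]
Beat 11 (R): throw ball1 h=2 -> lands@13:R; in-air after throw: [b2@12:L b1@13:R b3@14:L b5@15:R b4@17:R]
Beat 12 (L): throw ball2 h=4 -> lands@16:L; in-air after throw: [b1@13:R b3@14:L b5@15:R b2@16:L b4@17:R]
Beat 13 (R): throw ball1 h=8 -> lands@21:R; in-air after throw: [b3@14:L b5@15:R b2@16:L b4@17:R b1@21:R]
Beat 14 (L): throw ball3 h=6 -> lands@20:L; in-air after throw: [b5@15:R b2@16:L b4@17:R b3@20:L b1@21:R]
Beat 15 (R): throw ball5 h=3 -> lands@18:L; in-air after throw: [b2@16:L b4@17:R b5@18:L b3@20:L b1@21:R]
Ball 5: thrown@5 h=2 -> first land @7; rethrown@7 h=8 -> second land @15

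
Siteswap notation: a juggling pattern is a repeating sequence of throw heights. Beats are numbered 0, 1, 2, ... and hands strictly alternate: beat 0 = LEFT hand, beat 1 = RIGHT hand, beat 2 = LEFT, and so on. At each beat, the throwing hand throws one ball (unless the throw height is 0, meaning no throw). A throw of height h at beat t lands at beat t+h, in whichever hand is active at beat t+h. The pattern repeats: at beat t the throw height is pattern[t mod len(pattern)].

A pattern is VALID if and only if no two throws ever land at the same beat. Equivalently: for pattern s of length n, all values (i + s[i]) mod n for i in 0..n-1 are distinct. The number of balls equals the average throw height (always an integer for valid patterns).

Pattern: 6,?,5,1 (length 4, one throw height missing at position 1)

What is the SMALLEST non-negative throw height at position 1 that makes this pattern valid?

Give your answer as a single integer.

i=0: (0 + 6) mod 4 = 2
i=1: s[i]=? (unknown)
i=2: (2 + 5) mod 4 = 3
i=3: (3 + 1) mod 4 = 0
Known residues: [0, 2, 3]; need a permutation of 0..3, so missing residue r = 1
Need (1 + s) mod 4 = 1; smallest s = (1 - 1) mod 4 = 0

Answer: 0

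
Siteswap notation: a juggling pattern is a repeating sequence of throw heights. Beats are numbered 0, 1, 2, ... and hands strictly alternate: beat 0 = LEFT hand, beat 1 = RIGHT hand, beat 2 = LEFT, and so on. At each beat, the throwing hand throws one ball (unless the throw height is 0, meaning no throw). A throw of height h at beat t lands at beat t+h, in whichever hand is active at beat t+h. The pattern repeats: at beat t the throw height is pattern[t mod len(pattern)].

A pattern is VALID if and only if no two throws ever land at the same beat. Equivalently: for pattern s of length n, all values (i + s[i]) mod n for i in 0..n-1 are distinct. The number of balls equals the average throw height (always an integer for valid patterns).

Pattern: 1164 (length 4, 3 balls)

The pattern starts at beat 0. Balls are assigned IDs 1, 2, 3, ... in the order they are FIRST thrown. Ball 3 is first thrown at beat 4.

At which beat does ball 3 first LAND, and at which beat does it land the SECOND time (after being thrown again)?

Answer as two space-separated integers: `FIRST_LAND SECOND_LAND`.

Answer: 5 6

Derivation:
Beat 0 (L): throw ball1 h=1 -> lands@1:R; in-air after throw: [b1@1:R]
Beat 1 (R): throw ball1 h=1 -> lands@2:L; in-air after throw: [b1@2:L]
Beat 2 (L): throw ball1 h=6 -> lands@8:L; in-air after throw: [b1@8:L]
Beat 3 (R): throw ball2 h=4 -> lands@7:R; in-air after throw: [b2@7:R b1@8:L]
Beat 4 (L): throw ball3 h=1 -> lands@5:R; in-air after throw: [b3@5:R b2@7:R b1@8:L]
Beat 5 (R): throw ball3 h=1 -> lands@6:L; in-air after throw: [b3@6:L b2@7:R b1@8:L]
Beat 6 (L): throw ball3 h=6 -> lands@12:L; in-air after throw: [b2@7:R b1@8:L b3@12:L]
Ball 3: thrown@4 h=1 -> first land @5; rethrown@5 h=1 -> second land @6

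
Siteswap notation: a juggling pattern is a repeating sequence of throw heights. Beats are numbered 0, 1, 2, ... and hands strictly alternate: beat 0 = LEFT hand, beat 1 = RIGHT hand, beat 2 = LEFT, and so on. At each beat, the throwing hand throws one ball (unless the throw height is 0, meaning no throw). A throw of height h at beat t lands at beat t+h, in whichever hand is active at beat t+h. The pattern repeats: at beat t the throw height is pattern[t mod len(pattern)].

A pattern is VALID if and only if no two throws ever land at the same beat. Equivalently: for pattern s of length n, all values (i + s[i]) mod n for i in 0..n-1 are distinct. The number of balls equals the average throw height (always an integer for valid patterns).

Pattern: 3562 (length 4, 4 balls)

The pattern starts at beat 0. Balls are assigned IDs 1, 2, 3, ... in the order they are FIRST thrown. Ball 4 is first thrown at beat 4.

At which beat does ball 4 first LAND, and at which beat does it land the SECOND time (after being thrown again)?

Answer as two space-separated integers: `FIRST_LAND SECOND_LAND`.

Answer: 7 9

Derivation:
Beat 0 (L): throw ball1 h=3 -> lands@3:R; in-air after throw: [b1@3:R]
Beat 1 (R): throw ball2 h=5 -> lands@6:L; in-air after throw: [b1@3:R b2@6:L]
Beat 2 (L): throw ball3 h=6 -> lands@8:L; in-air after throw: [b1@3:R b2@6:L b3@8:L]
Beat 3 (R): throw ball1 h=2 -> lands@5:R; in-air after throw: [b1@5:R b2@6:L b3@8:L]
Beat 4 (L): throw ball4 h=3 -> lands@7:R; in-air after throw: [b1@5:R b2@6:L b4@7:R b3@8:L]
Beat 5 (R): throw ball1 h=5 -> lands@10:L; in-air after throw: [b2@6:L b4@7:R b3@8:L b1@10:L]
Beat 6 (L): throw ball2 h=6 -> lands@12:L; in-air after throw: [b4@7:R b3@8:L b1@10:L b2@12:L]
Beat 7 (R): throw ball4 h=2 -> lands@9:R; in-air after throw: [b3@8:L b4@9:R b1@10:L b2@12:L]
Beat 8 (L): throw ball3 h=3 -> lands@11:R; in-air after throw: [b4@9:R b1@10:L b3@11:R b2@12:L]
Beat 9 (R): throw ball4 h=5 -> lands@14:L; in-air after throw: [b1@10:L b3@11:R b2@12:L b4@14:L]
Ball 4: thrown@4 h=3 -> first land @7; rethrown@7 h=2 -> second land @9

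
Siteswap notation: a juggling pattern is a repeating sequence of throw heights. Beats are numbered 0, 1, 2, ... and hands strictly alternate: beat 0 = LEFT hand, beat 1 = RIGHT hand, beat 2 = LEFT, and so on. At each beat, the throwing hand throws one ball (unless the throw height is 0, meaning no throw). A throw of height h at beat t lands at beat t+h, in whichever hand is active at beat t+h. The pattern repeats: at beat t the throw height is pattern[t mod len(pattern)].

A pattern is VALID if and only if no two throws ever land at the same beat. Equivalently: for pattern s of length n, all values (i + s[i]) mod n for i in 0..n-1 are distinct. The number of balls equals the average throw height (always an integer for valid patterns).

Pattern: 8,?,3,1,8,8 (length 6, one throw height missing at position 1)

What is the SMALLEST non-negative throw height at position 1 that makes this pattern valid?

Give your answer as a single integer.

Answer: 2

Derivation:
i=0: (0 + 8) mod 6 = 2
i=1: s[i]=? (unknown)
i=2: (2 + 3) mod 6 = 5
i=3: (3 + 1) mod 6 = 4
i=4: (4 + 8) mod 6 = 0
i=5: (5 + 8) mod 6 = 1
Known residues: [0, 1, 2, 4, 5]; need a permutation of 0..5, so missing residue r = 3
Need (1 + s) mod 6 = 3; smallest s = (3 - 1) mod 6 = 2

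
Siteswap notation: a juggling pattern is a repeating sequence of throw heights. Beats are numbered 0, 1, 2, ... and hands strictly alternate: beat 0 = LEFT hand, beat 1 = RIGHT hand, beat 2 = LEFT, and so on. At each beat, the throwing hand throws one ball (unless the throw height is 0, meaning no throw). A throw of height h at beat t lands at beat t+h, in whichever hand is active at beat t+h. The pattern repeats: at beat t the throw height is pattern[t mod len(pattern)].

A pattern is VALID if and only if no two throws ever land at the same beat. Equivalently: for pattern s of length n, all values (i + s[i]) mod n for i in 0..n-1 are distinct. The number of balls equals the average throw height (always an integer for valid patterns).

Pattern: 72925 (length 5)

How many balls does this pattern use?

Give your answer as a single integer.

Pattern = [7, 2, 9, 2, 5], length n = 5
  position 0: throw height = 7, running sum = 7
  position 1: throw height = 2, running sum = 9
  position 2: throw height = 9, running sum = 18
  position 3: throw height = 2, running sum = 20
  position 4: throw height = 5, running sum = 25
Total sum = 25; balls = sum / n = 25 / 5 = 5

Answer: 5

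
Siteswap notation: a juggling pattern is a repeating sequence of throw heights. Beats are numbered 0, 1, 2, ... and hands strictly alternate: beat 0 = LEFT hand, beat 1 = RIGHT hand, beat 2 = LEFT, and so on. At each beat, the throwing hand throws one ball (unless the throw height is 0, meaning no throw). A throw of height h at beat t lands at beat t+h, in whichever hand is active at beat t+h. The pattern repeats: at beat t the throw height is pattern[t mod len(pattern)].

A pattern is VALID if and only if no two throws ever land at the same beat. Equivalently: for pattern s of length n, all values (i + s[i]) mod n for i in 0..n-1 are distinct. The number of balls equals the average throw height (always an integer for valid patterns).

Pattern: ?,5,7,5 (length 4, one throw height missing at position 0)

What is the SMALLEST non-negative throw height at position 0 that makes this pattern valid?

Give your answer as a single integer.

Answer: 3

Derivation:
i=0: s[i]=? (unknown)
i=1: (1 + 5) mod 4 = 2
i=2: (2 + 7) mod 4 = 1
i=3: (3 + 5) mod 4 = 0
Known residues: [0, 1, 2]; need a permutation of 0..3, so missing residue r = 3
Need (0 + s) mod 4 = 3; smallest s = (3 - 0) mod 4 = 3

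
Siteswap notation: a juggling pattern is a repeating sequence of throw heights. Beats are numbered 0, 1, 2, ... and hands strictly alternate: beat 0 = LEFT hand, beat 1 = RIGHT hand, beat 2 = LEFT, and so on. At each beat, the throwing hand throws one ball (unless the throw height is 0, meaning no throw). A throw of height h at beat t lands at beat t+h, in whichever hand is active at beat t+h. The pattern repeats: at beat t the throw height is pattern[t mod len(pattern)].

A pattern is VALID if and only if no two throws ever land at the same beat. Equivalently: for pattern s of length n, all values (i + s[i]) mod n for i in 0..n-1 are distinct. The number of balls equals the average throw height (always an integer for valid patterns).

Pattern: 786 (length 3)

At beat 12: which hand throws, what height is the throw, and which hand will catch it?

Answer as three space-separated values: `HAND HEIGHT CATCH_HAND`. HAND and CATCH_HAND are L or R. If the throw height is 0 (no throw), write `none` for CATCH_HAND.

Beat 12: 12 mod 2 = 0, so hand = L
Throw height = pattern[12 mod 3] = pattern[0] = 7
Lands at beat 12+7=19, 19 mod 2 = 1, so catch hand = R

Answer: L 7 R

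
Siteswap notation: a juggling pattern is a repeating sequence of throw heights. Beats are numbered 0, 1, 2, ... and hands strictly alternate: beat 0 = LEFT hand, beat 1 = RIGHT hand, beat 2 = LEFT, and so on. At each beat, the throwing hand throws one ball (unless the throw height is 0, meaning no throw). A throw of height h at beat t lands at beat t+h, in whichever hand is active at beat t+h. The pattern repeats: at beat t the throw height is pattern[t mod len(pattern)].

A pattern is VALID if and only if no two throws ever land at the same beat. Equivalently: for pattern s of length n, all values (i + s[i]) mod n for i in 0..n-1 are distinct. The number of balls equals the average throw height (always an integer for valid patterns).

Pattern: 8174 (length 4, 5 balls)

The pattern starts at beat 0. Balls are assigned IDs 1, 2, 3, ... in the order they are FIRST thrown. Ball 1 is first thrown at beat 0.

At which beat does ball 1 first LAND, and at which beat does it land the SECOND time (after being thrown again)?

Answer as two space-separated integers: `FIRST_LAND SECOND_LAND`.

Answer: 8 16

Derivation:
Beat 0 (L): throw ball1 h=8 -> lands@8:L; in-air after throw: [b1@8:L]
Beat 1 (R): throw ball2 h=1 -> lands@2:L; in-air after throw: [b2@2:L b1@8:L]
Beat 2 (L): throw ball2 h=7 -> lands@9:R; in-air after throw: [b1@8:L b2@9:R]
Beat 3 (R): throw ball3 h=4 -> lands@7:R; in-air after throw: [b3@7:R b1@8:L b2@9:R]
Beat 4 (L): throw ball4 h=8 -> lands@12:L; in-air after throw: [b3@7:R b1@8:L b2@9:R b4@12:L]
Beat 5 (R): throw ball5 h=1 -> lands@6:L; in-air after throw: [b5@6:L b3@7:R b1@8:L b2@9:R b4@12:L]
Beat 6 (L): throw ball5 h=7 -> lands@13:R; in-air after throw: [b3@7:R b1@8:L b2@9:R b4@12:L b5@13:R]
Beat 7 (R): throw ball3 h=4 -> lands@11:R; in-air after throw: [b1@8:L b2@9:R b3@11:R b4@12:L b5@13:R]
Beat 8 (L): throw ball1 h=8 -> lands@16:L; in-air after throw: [b2@9:R b3@11:R b4@12:L b5@13:R b1@16:L]
Beat 9 (R): throw ball2 h=1 -> lands@10:L; in-air after throw: [b2@10:L b3@11:R b4@12:L b5@13:R b1@16:L]
Beat 10 (L): throw ball2 h=7 -> lands@17:R; in-air after throw: [b3@11:R b4@12:L b5@13:R b1@16:L b2@17:R]
Beat 11 (R): throw ball3 h=4 -> lands@15:R; in-air after throw: [b4@12:L b5@13:R b3@15:R b1@16:L b2@17:R]
Beat 12 (L): throw ball4 h=8 -> lands@20:L; in-air after throw: [b5@13:R b3@15:R b1@16:L b2@17:R b4@20:L]
Beat 13 (R): throw ball5 h=1 -> lands@14:L; in-air after throw: [b5@14:L b3@15:R b1@16:L b2@17:R b4@20:L]
Beat 14 (L): throw ball5 h=7 -> lands@21:R; in-air after throw: [b3@15:R b1@16:L b2@17:R b4@20:L b5@21:R]
Beat 15 (R): throw ball3 h=4 -> lands@19:R; in-air after throw: [b1@16:L b2@17:R b3@19:R b4@20:L b5@21:R]
Beat 16 (L): throw ball1 h=8 -> lands@24:L; in-air after throw: [b2@17:R b3@19:R b4@20:L b5@21:R b1@24:L]
Ball 1: thrown@0 h=8 -> first land @8; rethrown@8 h=8 -> second land @16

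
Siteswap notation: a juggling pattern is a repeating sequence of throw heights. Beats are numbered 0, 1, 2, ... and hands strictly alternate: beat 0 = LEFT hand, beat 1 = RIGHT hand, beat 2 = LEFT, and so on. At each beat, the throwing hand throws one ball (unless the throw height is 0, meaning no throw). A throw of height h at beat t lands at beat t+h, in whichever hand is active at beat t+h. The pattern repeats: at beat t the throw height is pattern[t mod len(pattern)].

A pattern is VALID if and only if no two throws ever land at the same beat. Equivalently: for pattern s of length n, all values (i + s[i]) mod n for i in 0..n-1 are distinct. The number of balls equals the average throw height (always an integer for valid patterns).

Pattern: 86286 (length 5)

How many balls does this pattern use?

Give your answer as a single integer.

Answer: 6

Derivation:
Pattern = [8, 6, 2, 8, 6], length n = 5
  position 0: throw height = 8, running sum = 8
  position 1: throw height = 6, running sum = 14
  position 2: throw height = 2, running sum = 16
  position 3: throw height = 8, running sum = 24
  position 4: throw height = 6, running sum = 30
Total sum = 30; balls = sum / n = 30 / 5 = 6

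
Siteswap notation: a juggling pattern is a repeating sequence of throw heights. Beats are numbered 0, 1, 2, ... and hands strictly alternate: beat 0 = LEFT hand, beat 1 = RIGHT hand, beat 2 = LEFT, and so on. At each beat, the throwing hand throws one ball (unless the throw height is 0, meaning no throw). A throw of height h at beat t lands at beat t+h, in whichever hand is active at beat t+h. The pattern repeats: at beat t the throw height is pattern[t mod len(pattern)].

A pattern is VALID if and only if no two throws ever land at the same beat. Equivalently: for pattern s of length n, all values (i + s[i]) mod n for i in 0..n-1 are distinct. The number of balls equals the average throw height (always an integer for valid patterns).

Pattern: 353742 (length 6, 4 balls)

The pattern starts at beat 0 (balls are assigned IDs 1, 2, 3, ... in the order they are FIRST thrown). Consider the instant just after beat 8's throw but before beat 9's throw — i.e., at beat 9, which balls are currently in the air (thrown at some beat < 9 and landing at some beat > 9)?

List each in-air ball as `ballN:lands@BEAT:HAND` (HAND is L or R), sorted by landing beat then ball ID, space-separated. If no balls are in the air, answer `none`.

Answer: ball1:lands@10:L ball4:lands@11:R ball3:lands@12:L

Derivation:
Beat 0 (L): throw ball1 h=3 -> lands@3:R; in-air after throw: [b1@3:R]
Beat 1 (R): throw ball2 h=5 -> lands@6:L; in-air after throw: [b1@3:R b2@6:L]
Beat 2 (L): throw ball3 h=3 -> lands@5:R; in-air after throw: [b1@3:R b3@5:R b2@6:L]
Beat 3 (R): throw ball1 h=7 -> lands@10:L; in-air after throw: [b3@5:R b2@6:L b1@10:L]
Beat 4 (L): throw ball4 h=4 -> lands@8:L; in-air after throw: [b3@5:R b2@6:L b4@8:L b1@10:L]
Beat 5 (R): throw ball3 h=2 -> lands@7:R; in-air after throw: [b2@6:L b3@7:R b4@8:L b1@10:L]
Beat 6 (L): throw ball2 h=3 -> lands@9:R; in-air after throw: [b3@7:R b4@8:L b2@9:R b1@10:L]
Beat 7 (R): throw ball3 h=5 -> lands@12:L; in-air after throw: [b4@8:L b2@9:R b1@10:L b3@12:L]
Beat 8 (L): throw ball4 h=3 -> lands@11:R; in-air after throw: [b2@9:R b1@10:L b4@11:R b3@12:L]
Beat 9 (R): throw ball2 h=7 -> lands@16:L; in-air after throw: [b1@10:L b4@11:R b3@12:L b2@16:L]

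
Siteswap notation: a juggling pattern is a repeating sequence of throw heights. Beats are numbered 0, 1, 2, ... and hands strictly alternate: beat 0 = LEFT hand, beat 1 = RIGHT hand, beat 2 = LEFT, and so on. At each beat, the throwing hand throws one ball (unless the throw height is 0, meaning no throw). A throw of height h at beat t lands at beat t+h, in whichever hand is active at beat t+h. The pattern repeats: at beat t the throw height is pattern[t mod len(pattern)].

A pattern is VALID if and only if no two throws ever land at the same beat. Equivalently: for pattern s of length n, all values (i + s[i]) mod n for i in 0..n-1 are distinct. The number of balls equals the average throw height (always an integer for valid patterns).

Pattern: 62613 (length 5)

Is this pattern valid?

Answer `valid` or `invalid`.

i=0: (i + s[i]) mod n = (0 + 6) mod 5 = 1
i=1: (i + s[i]) mod n = (1 + 2) mod 5 = 3
i=2: (i + s[i]) mod n = (2 + 6) mod 5 = 3
i=3: (i + s[i]) mod n = (3 + 1) mod 5 = 4
i=4: (i + s[i]) mod n = (4 + 3) mod 5 = 2
Residues: [1, 3, 3, 4, 2], distinct: False

Answer: invalid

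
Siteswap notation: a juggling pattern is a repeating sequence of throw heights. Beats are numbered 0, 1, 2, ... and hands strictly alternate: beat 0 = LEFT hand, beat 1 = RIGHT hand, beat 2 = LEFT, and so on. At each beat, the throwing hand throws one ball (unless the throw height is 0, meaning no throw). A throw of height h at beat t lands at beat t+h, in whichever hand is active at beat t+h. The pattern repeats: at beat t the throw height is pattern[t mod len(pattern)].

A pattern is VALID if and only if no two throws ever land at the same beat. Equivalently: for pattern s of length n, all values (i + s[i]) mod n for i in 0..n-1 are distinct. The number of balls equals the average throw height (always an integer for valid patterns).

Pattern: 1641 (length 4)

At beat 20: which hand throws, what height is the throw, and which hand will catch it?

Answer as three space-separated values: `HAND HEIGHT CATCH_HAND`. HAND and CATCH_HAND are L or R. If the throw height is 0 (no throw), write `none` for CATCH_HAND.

Answer: L 1 R

Derivation:
Beat 20: 20 mod 2 = 0, so hand = L
Throw height = pattern[20 mod 4] = pattern[0] = 1
Lands at beat 20+1=21, 21 mod 2 = 1, so catch hand = R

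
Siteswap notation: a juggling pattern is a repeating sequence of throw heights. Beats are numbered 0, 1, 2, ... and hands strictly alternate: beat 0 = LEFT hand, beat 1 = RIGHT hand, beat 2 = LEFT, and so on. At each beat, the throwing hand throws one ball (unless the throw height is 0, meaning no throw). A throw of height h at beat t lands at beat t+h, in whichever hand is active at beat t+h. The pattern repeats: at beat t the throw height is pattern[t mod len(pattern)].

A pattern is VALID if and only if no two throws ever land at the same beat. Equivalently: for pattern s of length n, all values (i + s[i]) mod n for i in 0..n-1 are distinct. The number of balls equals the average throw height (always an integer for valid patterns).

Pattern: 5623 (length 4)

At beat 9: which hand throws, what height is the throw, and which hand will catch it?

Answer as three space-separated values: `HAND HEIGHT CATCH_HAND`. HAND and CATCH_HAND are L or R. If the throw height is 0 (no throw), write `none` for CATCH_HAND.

Answer: R 6 R

Derivation:
Beat 9: 9 mod 2 = 1, so hand = R
Throw height = pattern[9 mod 4] = pattern[1] = 6
Lands at beat 9+6=15, 15 mod 2 = 1, so catch hand = R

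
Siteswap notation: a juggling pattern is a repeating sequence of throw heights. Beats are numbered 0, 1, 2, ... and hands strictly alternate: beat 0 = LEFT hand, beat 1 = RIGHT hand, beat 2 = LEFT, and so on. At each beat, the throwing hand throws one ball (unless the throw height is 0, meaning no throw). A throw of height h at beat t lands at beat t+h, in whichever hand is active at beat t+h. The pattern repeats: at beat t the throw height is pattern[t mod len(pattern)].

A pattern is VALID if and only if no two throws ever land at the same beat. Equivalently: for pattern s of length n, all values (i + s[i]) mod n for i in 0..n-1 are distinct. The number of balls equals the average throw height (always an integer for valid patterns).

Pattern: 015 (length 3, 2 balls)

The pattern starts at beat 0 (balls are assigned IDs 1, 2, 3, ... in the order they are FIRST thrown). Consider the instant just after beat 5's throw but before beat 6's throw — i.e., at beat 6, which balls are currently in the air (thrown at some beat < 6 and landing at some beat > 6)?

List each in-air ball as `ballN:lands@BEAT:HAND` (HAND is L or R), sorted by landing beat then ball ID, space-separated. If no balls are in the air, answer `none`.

Beat 1 (R): throw ball1 h=1 -> lands@2:L; in-air after throw: [b1@2:L]
Beat 2 (L): throw ball1 h=5 -> lands@7:R; in-air after throw: [b1@7:R]
Beat 4 (L): throw ball2 h=1 -> lands@5:R; in-air after throw: [b2@5:R b1@7:R]
Beat 5 (R): throw ball2 h=5 -> lands@10:L; in-air after throw: [b1@7:R b2@10:L]

Answer: ball1:lands@7:R ball2:lands@10:L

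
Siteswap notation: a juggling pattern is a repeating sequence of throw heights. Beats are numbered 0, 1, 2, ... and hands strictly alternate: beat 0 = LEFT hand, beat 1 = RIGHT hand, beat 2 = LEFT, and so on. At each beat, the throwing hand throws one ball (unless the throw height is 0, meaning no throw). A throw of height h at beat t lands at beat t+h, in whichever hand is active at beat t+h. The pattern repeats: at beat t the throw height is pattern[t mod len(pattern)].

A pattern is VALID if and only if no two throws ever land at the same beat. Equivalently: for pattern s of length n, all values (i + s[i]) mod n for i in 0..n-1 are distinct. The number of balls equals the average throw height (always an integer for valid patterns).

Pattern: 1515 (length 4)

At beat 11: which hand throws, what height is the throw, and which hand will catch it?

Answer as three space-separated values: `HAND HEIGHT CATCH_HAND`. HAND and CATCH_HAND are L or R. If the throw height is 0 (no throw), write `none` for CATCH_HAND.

Beat 11: 11 mod 2 = 1, so hand = R
Throw height = pattern[11 mod 4] = pattern[3] = 5
Lands at beat 11+5=16, 16 mod 2 = 0, so catch hand = L

Answer: R 5 L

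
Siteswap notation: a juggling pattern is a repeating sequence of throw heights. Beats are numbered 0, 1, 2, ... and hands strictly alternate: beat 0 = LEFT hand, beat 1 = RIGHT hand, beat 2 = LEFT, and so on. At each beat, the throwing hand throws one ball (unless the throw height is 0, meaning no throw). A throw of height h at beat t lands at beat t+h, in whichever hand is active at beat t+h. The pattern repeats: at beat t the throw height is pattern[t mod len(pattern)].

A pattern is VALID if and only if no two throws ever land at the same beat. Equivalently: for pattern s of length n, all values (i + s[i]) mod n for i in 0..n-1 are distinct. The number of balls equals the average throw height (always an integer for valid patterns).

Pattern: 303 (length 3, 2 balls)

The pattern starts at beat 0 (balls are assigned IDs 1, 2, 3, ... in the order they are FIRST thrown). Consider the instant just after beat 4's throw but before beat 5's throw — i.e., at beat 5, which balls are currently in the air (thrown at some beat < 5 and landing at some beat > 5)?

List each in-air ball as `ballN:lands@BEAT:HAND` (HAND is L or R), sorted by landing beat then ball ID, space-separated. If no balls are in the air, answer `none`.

Answer: ball1:lands@6:L

Derivation:
Beat 0 (L): throw ball1 h=3 -> lands@3:R; in-air after throw: [b1@3:R]
Beat 2 (L): throw ball2 h=3 -> lands@5:R; in-air after throw: [b1@3:R b2@5:R]
Beat 3 (R): throw ball1 h=3 -> lands@6:L; in-air after throw: [b2@5:R b1@6:L]
Beat 5 (R): throw ball2 h=3 -> lands@8:L; in-air after throw: [b1@6:L b2@8:L]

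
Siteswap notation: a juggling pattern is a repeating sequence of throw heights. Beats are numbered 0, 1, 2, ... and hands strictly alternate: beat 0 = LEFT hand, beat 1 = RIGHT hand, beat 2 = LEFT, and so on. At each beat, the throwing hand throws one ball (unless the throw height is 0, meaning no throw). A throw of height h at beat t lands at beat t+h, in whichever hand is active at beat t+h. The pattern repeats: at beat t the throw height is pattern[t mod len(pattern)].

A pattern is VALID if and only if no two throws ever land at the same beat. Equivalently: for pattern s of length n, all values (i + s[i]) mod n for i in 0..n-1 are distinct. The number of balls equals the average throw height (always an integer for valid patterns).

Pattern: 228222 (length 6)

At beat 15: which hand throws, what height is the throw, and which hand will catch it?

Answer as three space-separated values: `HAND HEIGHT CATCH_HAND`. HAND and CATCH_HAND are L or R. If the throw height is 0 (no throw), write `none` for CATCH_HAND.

Beat 15: 15 mod 2 = 1, so hand = R
Throw height = pattern[15 mod 6] = pattern[3] = 2
Lands at beat 15+2=17, 17 mod 2 = 1, so catch hand = R

Answer: R 2 R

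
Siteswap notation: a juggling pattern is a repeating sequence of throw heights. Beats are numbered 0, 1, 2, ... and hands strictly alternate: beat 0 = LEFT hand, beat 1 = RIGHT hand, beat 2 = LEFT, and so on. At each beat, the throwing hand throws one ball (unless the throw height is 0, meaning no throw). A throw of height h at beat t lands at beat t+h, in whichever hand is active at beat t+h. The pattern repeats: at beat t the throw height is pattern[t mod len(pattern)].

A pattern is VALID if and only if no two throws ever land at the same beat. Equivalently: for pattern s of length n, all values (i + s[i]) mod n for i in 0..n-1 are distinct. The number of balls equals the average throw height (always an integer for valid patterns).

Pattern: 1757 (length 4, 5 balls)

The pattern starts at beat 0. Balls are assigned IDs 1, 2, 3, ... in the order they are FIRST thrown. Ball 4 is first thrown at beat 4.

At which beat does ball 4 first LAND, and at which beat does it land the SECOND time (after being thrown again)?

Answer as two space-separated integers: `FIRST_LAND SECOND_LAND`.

Beat 0 (L): throw ball1 h=1 -> lands@1:R; in-air after throw: [b1@1:R]
Beat 1 (R): throw ball1 h=7 -> lands@8:L; in-air after throw: [b1@8:L]
Beat 2 (L): throw ball2 h=5 -> lands@7:R; in-air after throw: [b2@7:R b1@8:L]
Beat 3 (R): throw ball3 h=7 -> lands@10:L; in-air after throw: [b2@7:R b1@8:L b3@10:L]
Beat 4 (L): throw ball4 h=1 -> lands@5:R; in-air after throw: [b4@5:R b2@7:R b1@8:L b3@10:L]
Beat 5 (R): throw ball4 h=7 -> lands@12:L; in-air after throw: [b2@7:R b1@8:L b3@10:L b4@12:L]
Beat 6 (L): throw ball5 h=5 -> lands@11:R; in-air after throw: [b2@7:R b1@8:L b3@10:L b5@11:R b4@12:L]
Beat 7 (R): throw ball2 h=7 -> lands@14:L; in-air after throw: [b1@8:L b3@10:L b5@11:R b4@12:L b2@14:L]
Beat 8 (L): throw ball1 h=1 -> lands@9:R; in-air after throw: [b1@9:R b3@10:L b5@11:R b4@12:L b2@14:L]
Beat 9 (R): throw ball1 h=7 -> lands@16:L; in-air after throw: [b3@10:L b5@11:R b4@12:L b2@14:L b1@16:L]
Beat 10 (L): throw ball3 h=5 -> lands@15:R; in-air after throw: [b5@11:R b4@12:L b2@14:L b3@15:R b1@16:L]
Beat 11 (R): throw ball5 h=7 -> lands@18:L; in-air after throw: [b4@12:L b2@14:L b3@15:R b1@16:L b5@18:L]
Beat 12 (L): throw ball4 h=1 -> lands@13:R; in-air after throw: [b4@13:R b2@14:L b3@15:R b1@16:L b5@18:L]
Ball 4: thrown@4 h=1 -> first land @5; rethrown@5 h=7 -> second land @12

Answer: 5 12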